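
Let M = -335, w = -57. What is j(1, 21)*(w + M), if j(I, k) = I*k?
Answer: -8232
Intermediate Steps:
j(1, 21)*(w + M) = (1*21)*(-57 - 335) = 21*(-392) = -8232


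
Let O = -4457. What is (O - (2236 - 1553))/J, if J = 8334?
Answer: -2570/4167 ≈ -0.61675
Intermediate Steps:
(O - (2236 - 1553))/J = (-4457 - (2236 - 1553))/8334 = (-4457 - 1*683)*(1/8334) = (-4457 - 683)*(1/8334) = -5140*1/8334 = -2570/4167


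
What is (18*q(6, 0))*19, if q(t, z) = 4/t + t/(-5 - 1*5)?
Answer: 114/5 ≈ 22.800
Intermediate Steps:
q(t, z) = 4/t - t/10 (q(t, z) = 4/t + t/(-5 - 5) = 4/t + t/(-10) = 4/t + t*(-⅒) = 4/t - t/10)
(18*q(6, 0))*19 = (18*(4/6 - ⅒*6))*19 = (18*(4*(⅙) - ⅗))*19 = (18*(⅔ - ⅗))*19 = (18*(1/15))*19 = (6/5)*19 = 114/5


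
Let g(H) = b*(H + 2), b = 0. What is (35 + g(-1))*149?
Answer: 5215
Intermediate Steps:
g(H) = 0 (g(H) = 0*(H + 2) = 0*(2 + H) = 0)
(35 + g(-1))*149 = (35 + 0)*149 = 35*149 = 5215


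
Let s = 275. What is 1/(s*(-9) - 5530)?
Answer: -1/8005 ≈ -0.00012492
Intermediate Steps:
1/(s*(-9) - 5530) = 1/(275*(-9) - 5530) = 1/(-2475 - 5530) = 1/(-8005) = -1/8005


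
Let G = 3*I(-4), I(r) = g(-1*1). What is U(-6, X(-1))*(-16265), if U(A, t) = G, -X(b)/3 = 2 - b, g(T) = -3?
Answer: 146385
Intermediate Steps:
I(r) = -3
G = -9 (G = 3*(-3) = -9)
X(b) = -6 + 3*b (X(b) = -3*(2 - b) = -6 + 3*b)
U(A, t) = -9
U(-6, X(-1))*(-16265) = -9*(-16265) = 146385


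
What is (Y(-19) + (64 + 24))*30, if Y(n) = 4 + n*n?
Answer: 13590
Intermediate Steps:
Y(n) = 4 + n**2
(Y(-19) + (64 + 24))*30 = ((4 + (-19)**2) + (64 + 24))*30 = ((4 + 361) + 88)*30 = (365 + 88)*30 = 453*30 = 13590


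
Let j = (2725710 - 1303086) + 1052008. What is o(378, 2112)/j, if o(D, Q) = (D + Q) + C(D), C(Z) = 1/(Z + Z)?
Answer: 1882441/1870821792 ≈ 0.0010062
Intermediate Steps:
C(Z) = 1/(2*Z)
o(D, Q) = D + Q + 1/(2*D) (o(D, Q) = (D + Q) + 1/(2*D) = D + Q + 1/(2*D))
j = 2474632 (j = 1422624 + 1052008 = 2474632)
o(378, 2112)/j = (378 + 2112 + (1/2)/378)/2474632 = (378 + 2112 + (1/2)*(1/378))*(1/2474632) = (378 + 2112 + 1/756)*(1/2474632) = (1882441/756)*(1/2474632) = 1882441/1870821792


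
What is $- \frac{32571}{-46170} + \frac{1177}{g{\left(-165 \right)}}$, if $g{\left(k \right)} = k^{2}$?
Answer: $\frac{211243}{282150} \approx 0.74869$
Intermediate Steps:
$- \frac{32571}{-46170} + \frac{1177}{g{\left(-165 \right)}} = - \frac{32571}{-46170} + \frac{1177}{\left(-165\right)^{2}} = \left(-32571\right) \left(- \frac{1}{46170}\right) + \frac{1177}{27225} = \frac{3619}{5130} + 1177 \cdot \frac{1}{27225} = \frac{3619}{5130} + \frac{107}{2475} = \frac{211243}{282150}$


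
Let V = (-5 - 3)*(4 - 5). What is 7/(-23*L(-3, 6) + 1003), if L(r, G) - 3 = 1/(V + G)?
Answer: 98/13053 ≈ 0.0075079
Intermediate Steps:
V = 8 (V = -8*(-1) = 8)
L(r, G) = 3 + 1/(8 + G)
7/(-23*L(-3, 6) + 1003) = 7/(-23*(25 + 3*6)/(8 + 6) + 1003) = 7/(-23*(25 + 18)/14 + 1003) = 7/(-23*43/14 + 1003) = 7/(-989/14 + 1003) = 7/(13053/14) = 7*(14/13053) = 98/13053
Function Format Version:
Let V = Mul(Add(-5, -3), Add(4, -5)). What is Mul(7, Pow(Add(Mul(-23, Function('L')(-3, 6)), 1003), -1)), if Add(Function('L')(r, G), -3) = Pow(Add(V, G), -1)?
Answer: Rational(98, 13053) ≈ 0.0075079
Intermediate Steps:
V = 8 (V = Mul(-8, -1) = 8)
Function('L')(r, G) = Add(3, Pow(Add(8, G), -1))
Mul(7, Pow(Add(Mul(-23, Function('L')(-3, 6)), 1003), -1)) = Mul(7, Pow(Add(Mul(-23, Mul(Pow(Add(8, 6), -1), Add(25, Mul(3, 6)))), 1003), -1)) = Mul(7, Pow(Add(Mul(-23, Mul(Pow(14, -1), Add(25, 18))), 1003), -1)) = Mul(7, Pow(Add(Mul(-23, Mul(Rational(1, 14), 43)), 1003), -1)) = Mul(7, Pow(Add(Mul(-23, Rational(43, 14)), 1003), -1)) = Mul(7, Pow(Add(Rational(-989, 14), 1003), -1)) = Mul(7, Pow(Rational(13053, 14), -1)) = Mul(7, Rational(14, 13053)) = Rational(98, 13053)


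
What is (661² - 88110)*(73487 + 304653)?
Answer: 131899391540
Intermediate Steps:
(661² - 88110)*(73487 + 304653) = (436921 - 88110)*378140 = 348811*378140 = 131899391540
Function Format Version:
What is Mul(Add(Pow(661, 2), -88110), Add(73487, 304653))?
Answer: 131899391540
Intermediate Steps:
Mul(Add(Pow(661, 2), -88110), Add(73487, 304653)) = Mul(Add(436921, -88110), 378140) = Mul(348811, 378140) = 131899391540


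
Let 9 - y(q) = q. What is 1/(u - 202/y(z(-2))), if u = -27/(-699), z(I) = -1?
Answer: -1165/23488 ≈ -0.049600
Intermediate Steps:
y(q) = 9 - q
u = 9/233 (u = -27*(-1/699) = 9/233 ≈ 0.038627)
1/(u - 202/y(z(-2))) = 1/(9/233 - 202/(9 - 1*(-1))) = 1/(9/233 - 202/(9 + 1)) = 1/(9/233 - 202/10) = 1/(9/233 - 202*⅒) = 1/(9/233 - 101/5) = 1/(-23488/1165) = -1165/23488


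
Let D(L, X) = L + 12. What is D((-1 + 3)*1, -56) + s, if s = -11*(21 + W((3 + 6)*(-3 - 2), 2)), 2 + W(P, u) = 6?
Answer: -261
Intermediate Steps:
W(P, u) = 4 (W(P, u) = -2 + 6 = 4)
D(L, X) = 12 + L
s = -275 (s = -11*(21 + 4) = -11*25 = -275)
D((-1 + 3)*1, -56) + s = (12 + (-1 + 3)*1) - 275 = (12 + 2*1) - 275 = (12 + 2) - 275 = 14 - 275 = -261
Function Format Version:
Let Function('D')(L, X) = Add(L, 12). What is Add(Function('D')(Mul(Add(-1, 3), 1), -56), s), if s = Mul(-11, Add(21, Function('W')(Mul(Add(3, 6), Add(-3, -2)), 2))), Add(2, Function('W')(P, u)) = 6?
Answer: -261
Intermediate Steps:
Function('W')(P, u) = 4 (Function('W')(P, u) = Add(-2, 6) = 4)
Function('D')(L, X) = Add(12, L)
s = -275 (s = Mul(-11, Add(21, 4)) = Mul(-11, 25) = -275)
Add(Function('D')(Mul(Add(-1, 3), 1), -56), s) = Add(Add(12, Mul(Add(-1, 3), 1)), -275) = Add(Add(12, Mul(2, 1)), -275) = Add(Add(12, 2), -275) = Add(14, -275) = -261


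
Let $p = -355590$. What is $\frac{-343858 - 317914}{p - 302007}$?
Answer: $\frac{661772}{657597} \approx 1.0063$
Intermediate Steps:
$\frac{-343858 - 317914}{p - 302007} = \frac{-343858 - 317914}{-355590 - 302007} = - \frac{661772}{-657597} = \left(-661772\right) \left(- \frac{1}{657597}\right) = \frac{661772}{657597}$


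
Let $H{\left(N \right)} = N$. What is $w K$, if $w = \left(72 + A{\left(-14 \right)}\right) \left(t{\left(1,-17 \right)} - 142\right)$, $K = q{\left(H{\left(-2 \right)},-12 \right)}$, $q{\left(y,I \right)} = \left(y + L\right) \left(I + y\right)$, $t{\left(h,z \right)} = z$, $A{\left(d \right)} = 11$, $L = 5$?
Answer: $554274$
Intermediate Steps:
$q{\left(y,I \right)} = \left(5 + y\right) \left(I + y\right)$ ($q{\left(y,I \right)} = \left(y + 5\right) \left(I + y\right) = \left(5 + y\right) \left(I + y\right)$)
$K = -42$ ($K = \left(-2\right)^{2} + 5 \left(-12\right) + 5 \left(-2\right) - -24 = 4 - 60 - 10 + 24 = -42$)
$w = -13197$ ($w = \left(72 + 11\right) \left(-17 - 142\right) = 83 \left(-159\right) = -13197$)
$w K = \left(-13197\right) \left(-42\right) = 554274$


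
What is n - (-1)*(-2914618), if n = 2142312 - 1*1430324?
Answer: -2202630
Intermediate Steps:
n = 711988 (n = 2142312 - 1430324 = 711988)
n - (-1)*(-2914618) = 711988 - (-1)*(-2914618) = 711988 - 1*2914618 = 711988 - 2914618 = -2202630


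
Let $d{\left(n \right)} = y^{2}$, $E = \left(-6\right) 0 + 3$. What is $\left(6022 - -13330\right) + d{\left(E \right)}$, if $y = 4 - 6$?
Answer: $19356$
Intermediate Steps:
$y = -2$ ($y = 4 - 6 = -2$)
$E = 3$ ($E = 0 + 3 = 3$)
$d{\left(n \right)} = 4$ ($d{\left(n \right)} = \left(-2\right)^{2} = 4$)
$\left(6022 - -13330\right) + d{\left(E \right)} = \left(6022 - -13330\right) + 4 = \left(6022 + 13330\right) + 4 = 19352 + 4 = 19356$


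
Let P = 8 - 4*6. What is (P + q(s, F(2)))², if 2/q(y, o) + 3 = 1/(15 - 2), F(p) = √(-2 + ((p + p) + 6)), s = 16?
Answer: 100489/361 ≈ 278.36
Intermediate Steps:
F(p) = √(4 + 2*p) (F(p) = √(-2 + (2*p + 6)) = √(-2 + (6 + 2*p)) = √(4 + 2*p))
q(y, o) = -13/19 (q(y, o) = 2/(-3 + 1/(15 - 2)) = 2/(-3 + 1/13) = 2/(-38/13) = 2*(-13/38) = -13/19)
P = -16 (P = 8 - 24 = -16)
(P + q(s, F(2)))² = (-16 - 13/19)² = (-317/19)² = 100489/361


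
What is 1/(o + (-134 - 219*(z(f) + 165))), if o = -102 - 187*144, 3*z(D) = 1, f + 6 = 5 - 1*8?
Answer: -1/63372 ≈ -1.5780e-5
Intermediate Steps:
f = -9 (f = -6 + (5 - 1*8) = -6 + (5 - 8) = -6 - 3 = -9)
z(D) = ⅓ (z(D) = (⅓)*1 = ⅓)
o = -27030 (o = -102 - 26928 = -27030)
1/(o + (-134 - 219*(z(f) + 165))) = 1/(-27030 + (-134 - 219*(⅓ + 165))) = 1/(-27030 + (-134 - 219*496/3)) = 1/(-27030 + (-134 - 36208)) = 1/(-27030 - 36342) = 1/(-63372) = -1/63372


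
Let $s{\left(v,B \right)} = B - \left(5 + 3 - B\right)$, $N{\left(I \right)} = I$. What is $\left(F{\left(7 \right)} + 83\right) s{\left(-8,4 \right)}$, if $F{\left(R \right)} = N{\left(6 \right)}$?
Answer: $0$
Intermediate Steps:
$s{\left(v,B \right)} = -8 + 2 B$ ($s{\left(v,B \right)} = B + \left(B - \left(5 + 3\right)\right) = B + \left(B - 8\right) = B + \left(-8 + B\right) = -8 + 2 B$)
$F{\left(R \right)} = 6$
$\left(F{\left(7 \right)} + 83\right) s{\left(-8,4 \right)} = \left(6 + 83\right) \left(-8 + 2 \cdot 4\right) = 89 \left(-8 + 8\right) = 89 \cdot 0 = 0$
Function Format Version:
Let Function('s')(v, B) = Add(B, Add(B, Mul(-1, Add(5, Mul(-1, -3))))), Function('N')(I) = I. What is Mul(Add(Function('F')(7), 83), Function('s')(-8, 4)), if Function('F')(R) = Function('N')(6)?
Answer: 0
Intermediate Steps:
Function('s')(v, B) = Add(-8, Mul(2, B)) (Function('s')(v, B) = Add(B, Add(B, Mul(-1, Add(5, 3)))) = Add(B, Add(B, Mul(-1, 8))) = Add(B, Add(B, -8)) = Add(B, Add(-8, B)) = Add(-8, Mul(2, B)))
Function('F')(R) = 6
Mul(Add(Function('F')(7), 83), Function('s')(-8, 4)) = Mul(Add(6, 83), Add(-8, Mul(2, 4))) = Mul(89, Add(-8, 8)) = Mul(89, 0) = 0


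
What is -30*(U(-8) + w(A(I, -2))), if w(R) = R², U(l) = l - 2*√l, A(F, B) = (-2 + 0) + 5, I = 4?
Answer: -30 + 120*I*√2 ≈ -30.0 + 169.71*I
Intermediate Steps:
A(F, B) = 3 (A(F, B) = -2 + 5 = 3)
-30*(U(-8) + w(A(I, -2))) = -30*((-8 - 4*I*√2) + 3²) = -30*((-8 - 4*I*√2) + 9) = -30*(1 - 4*I*√2) = -30 + 120*I*√2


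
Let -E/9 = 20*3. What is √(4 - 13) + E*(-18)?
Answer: 9720 + 3*I ≈ 9720.0 + 3.0*I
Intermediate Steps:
E = -540 (E = -180*3 = -9*60 = -540)
√(4 - 13) + E*(-18) = √(4 - 13) - 540*(-18) = √(-9) + 9720 = 3*I + 9720 = 9720 + 3*I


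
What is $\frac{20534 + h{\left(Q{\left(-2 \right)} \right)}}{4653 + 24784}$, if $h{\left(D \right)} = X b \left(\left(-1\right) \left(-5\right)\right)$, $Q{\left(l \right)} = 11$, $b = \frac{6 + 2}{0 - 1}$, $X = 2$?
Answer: $\frac{20454}{29437} \approx 0.69484$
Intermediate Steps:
$b = -8$ ($b = \frac{8}{-1} = 8 \left(-1\right) = -8$)
$h{\left(D \right)} = -80$ ($h{\left(D \right)} = 2 \left(-8\right) \left(\left(-1\right) \left(-5\right)\right) = \left(-16\right) 5 = -80$)
$\frac{20534 + h{\left(Q{\left(-2 \right)} \right)}}{4653 + 24784} = \frac{20534 - 80}{4653 + 24784} = \frac{20454}{29437}$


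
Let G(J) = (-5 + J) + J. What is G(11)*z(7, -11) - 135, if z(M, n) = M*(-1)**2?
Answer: -16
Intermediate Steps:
z(M, n) = M (z(M, n) = M*1 = M)
G(J) = -5 + 2*J
G(11)*z(7, -11) - 135 = (-5 + 2*11)*7 - 135 = (-5 + 22)*7 - 135 = 17*7 - 135 = 119 - 135 = -16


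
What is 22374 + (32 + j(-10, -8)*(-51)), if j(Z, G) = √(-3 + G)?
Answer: 22406 - 51*I*√11 ≈ 22406.0 - 169.15*I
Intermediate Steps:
22374 + (32 + j(-10, -8)*(-51)) = 22374 + (32 + √(-3 - 8)*(-51)) = 22374 + (32 + √(-11)*(-51)) = 22374 + (32 + (I*√11)*(-51)) = 22374 + (32 - 51*I*√11) = 22406 - 51*I*√11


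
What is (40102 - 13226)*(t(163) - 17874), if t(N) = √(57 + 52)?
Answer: -480381624 + 26876*√109 ≈ -4.8010e+8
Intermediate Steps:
t(N) = √109
(40102 - 13226)*(t(163) - 17874) = (40102 - 13226)*(√109 - 17874) = 26876*(-17874 + √109) = -480381624 + 26876*√109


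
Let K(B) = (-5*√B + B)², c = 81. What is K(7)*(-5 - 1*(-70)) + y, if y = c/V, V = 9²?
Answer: 14561 - 4550*√7 ≈ 2522.8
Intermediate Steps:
V = 81
K(B) = (B - 5*√B)²
y = 1 (y = 81/81 = 81*(1/81) = 1)
K(7)*(-5 - 1*(-70)) + y = (-1*7 + 5*√7)²*(-5 - 1*(-70)) + 1 = (-7 + 5*√7)²*(-5 + 70) + 1 = (-7 + 5*√7)²*65 + 1 = 65*(-7 + 5*√7)² + 1 = 1 + 65*(-7 + 5*√7)²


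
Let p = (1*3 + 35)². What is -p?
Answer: -1444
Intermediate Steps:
p = 1444 (p = (3 + 35)² = 38² = 1444)
-p = -1*1444 = -1444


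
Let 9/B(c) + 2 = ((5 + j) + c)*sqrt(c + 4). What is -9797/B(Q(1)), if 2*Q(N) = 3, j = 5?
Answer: 19594/9 - 225331*sqrt(22)/36 ≈ -27181.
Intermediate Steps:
Q(N) = 3/2 (Q(N) = (1/2)*3 = 3/2)
B(c) = 9/(-2 + sqrt(4 + c)*(10 + c)) (B(c) = 9/(-2 + ((5 + 5) + c)*sqrt(c + 4)) = 9/(-2 + (10 + c)*sqrt(4 + c)) = 9/(-2 + sqrt(4 + c)*(10 + c)))
-9797/B(Q(1)) = -(-19594/9 + 225331*sqrt(4 + 3/2)/18) = -(-19594/9 + 225331*sqrt(22)/36) = -9797*(-2/9 + 23*sqrt(22)/36) = 19594/9 - 225331*sqrt(22)/36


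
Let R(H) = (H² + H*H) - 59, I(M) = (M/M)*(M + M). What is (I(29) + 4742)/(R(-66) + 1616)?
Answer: 1600/3423 ≈ 0.46743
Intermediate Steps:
I(M) = 2*M (I(M) = 1*(2*M) = 2*M)
R(H) = -59 + 2*H² (R(H) = (H² + H²) - 59 = 2*H² - 59 = -59 + 2*H²)
(I(29) + 4742)/(R(-66) + 1616) = (2*29 + 4742)/((-59 + 2*(-66)²) + 1616) = (58 + 4742)/((-59 + 2*4356) + 1616) = 4800/((-59 + 8712) + 1616) = 4800/(8653 + 1616) = 4800/10269 = 4800*(1/10269) = 1600/3423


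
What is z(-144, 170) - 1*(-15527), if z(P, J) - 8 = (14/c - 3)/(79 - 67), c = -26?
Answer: 1211707/78 ≈ 15535.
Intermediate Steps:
z(P, J) = 601/78 (z(P, J) = 8 + (14/(-26) - 3)/(79 - 67) = 8 + (14*(-1/26) - 3)/12 = 8 + (-7/13 - 3)*(1/12) = 8 - 46/13*1/12 = 8 - 23/78 = 601/78)
z(-144, 170) - 1*(-15527) = 601/78 - 1*(-15527) = 601/78 + 15527 = 1211707/78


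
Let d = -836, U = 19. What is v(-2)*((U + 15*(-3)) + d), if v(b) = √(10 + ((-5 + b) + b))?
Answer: -862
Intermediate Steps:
v(b) = √(5 + 2*b) (v(b) = √(10 + (-5 + 2*b)) = √(5 + 2*b))
v(-2)*((U + 15*(-3)) + d) = √(5 + 2*(-2))*((19 + 15*(-3)) - 836) = √(5 - 4)*((19 - 45) - 836) = √1*(-26 - 836) = 1*(-862) = -862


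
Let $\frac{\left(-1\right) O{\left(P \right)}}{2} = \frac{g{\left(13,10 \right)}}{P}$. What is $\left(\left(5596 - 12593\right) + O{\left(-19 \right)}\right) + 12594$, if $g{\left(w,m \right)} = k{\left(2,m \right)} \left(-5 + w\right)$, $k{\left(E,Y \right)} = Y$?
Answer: $\frac{106503}{19} \approx 5605.4$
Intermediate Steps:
$g{\left(w,m \right)} = m \left(-5 + w\right)$
$O{\left(P \right)} = - \frac{160}{P}$ ($O{\left(P \right)} = - 2 \frac{10 \left(-5 + 13\right)}{P} = - 2 \frac{10 \cdot 8}{P} = - 2 \frac{80}{P} = - \frac{160}{P}$)
$\left(\left(5596 - 12593\right) + O{\left(-19 \right)}\right) + 12594 = \left(\left(5596 - 12593\right) - \frac{160}{-19}\right) + 12594 = \left(-6997 - - \frac{160}{19}\right) + 12594 = \left(-6997 + \frac{160}{19}\right) + 12594 = - \frac{132783}{19} + 12594 = \frac{106503}{19}$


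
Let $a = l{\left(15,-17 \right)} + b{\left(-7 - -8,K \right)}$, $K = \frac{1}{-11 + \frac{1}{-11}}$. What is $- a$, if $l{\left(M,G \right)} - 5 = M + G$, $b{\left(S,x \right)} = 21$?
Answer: $-24$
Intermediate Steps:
$K = - \frac{11}{122}$ ($K = \frac{1}{-11 - \frac{1}{11}} = \frac{1}{- \frac{122}{11}} = - \frac{11}{122} \approx -0.090164$)
$l{\left(M,G \right)} = 5 + G + M$ ($l{\left(M,G \right)} = 5 + \left(M + G\right) = 5 + \left(G + M\right) = 5 + G + M$)
$a = 24$ ($a = \left(5 - 17 + 15\right) + 21 = 3 + 21 = 24$)
$- a = \left(-1\right) 24 = -24$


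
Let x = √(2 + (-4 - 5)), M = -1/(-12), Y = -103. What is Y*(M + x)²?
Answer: 103721/144 - 103*I*√7/6 ≈ 720.29 - 45.419*I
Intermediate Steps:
M = 1/12 (M = -1*(-1/12) = 1/12 ≈ 0.083333)
x = I*√7 (x = √(2 - 9) = √(-7) = I*√7 ≈ 2.6458*I)
Y*(M + x)² = -103*(1/12 + I*√7)²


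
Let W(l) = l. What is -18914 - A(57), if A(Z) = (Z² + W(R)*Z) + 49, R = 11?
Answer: -22839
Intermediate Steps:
A(Z) = 49 + Z² + 11*Z (A(Z) = (Z² + 11*Z) + 49 = 49 + Z² + 11*Z)
-18914 - A(57) = -18914 - (49 + 57² + 11*57) = -18914 - (49 + 3249 + 627) = -18914 - 1*3925 = -18914 - 3925 = -22839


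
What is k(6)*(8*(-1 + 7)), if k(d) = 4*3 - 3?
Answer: 432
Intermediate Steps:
k(d) = 9 (k(d) = 12 - 3 = 9)
k(6)*(8*(-1 + 7)) = 9*(8*(-1 + 7)) = 9*(8*6) = 9*48 = 432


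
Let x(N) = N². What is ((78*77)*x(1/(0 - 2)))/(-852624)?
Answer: -1001/568416 ≈ -0.0017610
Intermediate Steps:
((78*77)*x(1/(0 - 2)))/(-852624) = ((78*77)*(1/(0 - 2))²)/(-852624) = (6006*(1/(-2))²)*(-1/852624) = (6006*(-½)²)*(-1/852624) = (6006*(¼))*(-1/852624) = (3003/2)*(-1/852624) = -1001/568416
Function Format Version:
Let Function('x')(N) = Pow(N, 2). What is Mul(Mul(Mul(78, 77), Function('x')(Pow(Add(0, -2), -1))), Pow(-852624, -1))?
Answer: Rational(-1001, 568416) ≈ -0.0017610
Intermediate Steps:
Mul(Mul(Mul(78, 77), Function('x')(Pow(Add(0, -2), -1))), Pow(-852624, -1)) = Mul(Mul(Mul(78, 77), Pow(Pow(Add(0, -2), -1), 2)), Pow(-852624, -1)) = Mul(Mul(6006, Pow(Pow(-2, -1), 2)), Rational(-1, 852624)) = Mul(Mul(6006, Pow(Rational(-1, 2), 2)), Rational(-1, 852624)) = Mul(Mul(6006, Rational(1, 4)), Rational(-1, 852624)) = Mul(Rational(3003, 2), Rational(-1, 852624)) = Rational(-1001, 568416)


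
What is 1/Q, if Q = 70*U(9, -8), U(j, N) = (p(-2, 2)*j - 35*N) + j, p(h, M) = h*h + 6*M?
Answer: 1/30310 ≈ 3.2992e-5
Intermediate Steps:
p(h, M) = h² + 6*M
U(j, N) = -35*N + 17*j (U(j, N) = (((-2)² + 6*2)*j - 35*N) + j = ((4 + 12)*j - 35*N) + j = (16*j - 35*N) + j = (-35*N + 16*j) + j = -35*N + 17*j)
Q = 30310 (Q = 70*(-35*(-8) + 17*9) = 70*(280 + 153) = 70*433 = 30310)
1/Q = 1/30310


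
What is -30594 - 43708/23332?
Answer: -178465729/5833 ≈ -30596.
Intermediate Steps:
-30594 - 43708/23332 = -30594 - 43708*1/23332 = -30594 - 10927/5833 = -178465729/5833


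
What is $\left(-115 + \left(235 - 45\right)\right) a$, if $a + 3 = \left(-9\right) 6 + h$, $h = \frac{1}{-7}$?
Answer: $- \frac{30000}{7} \approx -4285.7$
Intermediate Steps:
$h = - \frac{1}{7} \approx -0.14286$
$a = - \frac{400}{7}$ ($a = -3 - \frac{379}{7} = - \frac{400}{7} \approx -57.143$)
$\left(-115 + \left(235 - 45\right)\right) a = \left(-115 + \left(235 - 45\right)\right) \left(- \frac{400}{7}\right) = \left(-115 + 190\right) \left(- \frac{400}{7}\right) = 75 \left(- \frac{400}{7}\right) = - \frac{30000}{7}$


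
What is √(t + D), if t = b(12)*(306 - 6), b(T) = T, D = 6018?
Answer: √9618 ≈ 98.071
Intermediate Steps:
t = 3600 (t = 12*(306 - 6) = 12*300 = 3600)
√(t + D) = √(3600 + 6018) = √9618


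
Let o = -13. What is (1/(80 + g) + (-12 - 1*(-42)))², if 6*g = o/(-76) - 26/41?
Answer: 223460701754404/248082690241 ≈ 900.75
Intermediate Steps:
g = -481/6232 (g = (-13/(-76) - 26/41)/6 = (-13*(-1/76) - 26*1/41)/6 = (13/76 - 26/41)/6 = (⅙)*(-1443/3116) = -481/6232 ≈ -0.077182)
(1/(80 + g) + (-12 - 1*(-42)))² = (1/(80 - 481/6232) + (-12 - 1*(-42)))² = (1/(498079/6232) + (-12 + 42))² = (6232/498079 + 30)² = (14948602/498079)² = 223460701754404/248082690241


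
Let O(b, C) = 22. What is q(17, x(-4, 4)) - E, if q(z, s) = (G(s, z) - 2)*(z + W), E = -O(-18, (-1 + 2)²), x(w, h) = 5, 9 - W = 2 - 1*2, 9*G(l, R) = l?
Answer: -140/9 ≈ -15.556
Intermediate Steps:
G(l, R) = l/9
W = 9 (W = 9 - (2 - 1*2) = 9 - (2 - 2) = 9 - 1*0 = 9 + 0 = 9)
E = -22 (E = -1*22 = -22)
q(z, s) = (-2 + s/9)*(9 + z) (q(z, s) = (s/9 - 2)*(z + 9) = (-2 + s/9)*(9 + z))
q(17, x(-4, 4)) - E = (-18 + 5 - 2*17 + (⅑)*5*17) - 1*(-22) = (-18 + 5 - 34 + 85/9) + 22 = -338/9 + 22 = -140/9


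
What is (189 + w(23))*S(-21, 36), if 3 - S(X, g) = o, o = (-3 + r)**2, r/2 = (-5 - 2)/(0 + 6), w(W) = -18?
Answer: -4351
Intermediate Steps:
r = -7/3 (r = 2*((-5 - 2)/(0 + 6)) = 2*(-7/6) = -7/3 ≈ -2.3333)
o = 256/9 (o = (-3 - 7/3)**2 = (-16/3)**2 = 256/9 ≈ 28.444)
S(X, g) = -229/9 (S(X, g) = 3 - 1*256/9 = 3 - 256/9 = -229/9)
(189 + w(23))*S(-21, 36) = (189 - 18)*(-229/9) = 171*(-229/9) = -4351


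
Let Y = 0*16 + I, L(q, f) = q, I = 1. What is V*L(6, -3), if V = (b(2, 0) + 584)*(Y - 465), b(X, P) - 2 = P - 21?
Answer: -1572960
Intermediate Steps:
b(X, P) = -19 + P (b(X, P) = 2 + (P - 21) = 2 + (-21 + P) = -19 + P)
Y = 1 (Y = 0*16 + 1 = 0 + 1 = 1)
V = -262160 (V = ((-19 + 0) + 584)*(1 - 465) = (-19 + 584)*(-464) = 565*(-464) = -262160)
V*L(6, -3) = -262160*6 = -1572960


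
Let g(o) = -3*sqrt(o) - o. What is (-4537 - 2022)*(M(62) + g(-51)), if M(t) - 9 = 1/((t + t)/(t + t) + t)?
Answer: -3542797/9 + 19677*I*sqrt(51) ≈ -3.9364e+5 + 1.4052e+5*I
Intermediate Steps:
M(t) = 9 + 1/(1 + t) (M(t) = 9 + 1/((t + t)/(t + t) + t) = 9 + 1/((2*t)/((2*t)) + t) = 9 + 1/((2*t)*(1/(2*t)) + t) = 9 + 1/(1 + t))
g(o) = -o - 3*sqrt(o)
(-4537 - 2022)*(M(62) + g(-51)) = (-4537 - 2022)*((10 + 9*62)/(1 + 62) + (-1*(-51) - 3*I*sqrt(51))) = -6559*((10 + 558)/63 + (51 - 3*I*sqrt(51))) = -6559*((1/63)*568 + (51 - 3*I*sqrt(51))) = -6559*(568/63 + (51 - 3*I*sqrt(51))) = -6559*(3781/63 - 3*I*sqrt(51)) = -3542797/9 + 19677*I*sqrt(51)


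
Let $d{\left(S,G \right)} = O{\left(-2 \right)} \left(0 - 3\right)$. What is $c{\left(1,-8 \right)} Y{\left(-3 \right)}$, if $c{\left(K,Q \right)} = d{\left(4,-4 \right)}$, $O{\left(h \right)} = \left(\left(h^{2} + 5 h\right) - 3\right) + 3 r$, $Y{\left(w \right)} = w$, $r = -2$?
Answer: $-135$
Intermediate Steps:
$O{\left(h \right)} = -9 + h^{2} + 5 h$ ($O{\left(h \right)} = \left(\left(h^{2} + 5 h\right) - 3\right) + 3 \left(-2\right) = \left(-3 + h^{2} + 5 h\right) - 6 = -9 + h^{2} + 5 h$)
$d{\left(S,G \right)} = 45$ ($d{\left(S,G \right)} = \left(-9 + \left(-2\right)^{2} + 5 \left(-2\right)\right) \left(0 - 3\right) = \left(-9 + 4 - 10\right) \left(-3\right) = \left(-15\right) \left(-3\right) = 45$)
$c{\left(K,Q \right)} = 45$
$c{\left(1,-8 \right)} Y{\left(-3 \right)} = 45 \left(-3\right) = -135$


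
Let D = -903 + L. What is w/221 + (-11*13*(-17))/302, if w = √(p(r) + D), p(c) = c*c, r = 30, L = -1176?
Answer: 2431/302 + 3*I*√131/221 ≈ 8.0497 + 0.15537*I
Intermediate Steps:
p(c) = c²
D = -2079 (D = -903 - 1176 = -2079)
w = 3*I*√131 (w = √(30² - 2079) = √(900 - 2079) = √(-1179) = 3*I*√131 ≈ 34.337*I)
w/221 + (-11*13*(-17))/302 = (3*I*√131)/221 + (-11*13*(-17))/302 = (3*I*√131)*(1/221) - 143*(-17)*(1/302) = 3*I*√131/221 + 2431*(1/302) = 3*I*√131/221 + 2431/302 = 2431/302 + 3*I*√131/221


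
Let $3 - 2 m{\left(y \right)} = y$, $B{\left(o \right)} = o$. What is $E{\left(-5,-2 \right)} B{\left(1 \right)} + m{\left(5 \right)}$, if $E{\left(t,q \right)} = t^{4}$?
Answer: $624$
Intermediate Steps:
$m{\left(y \right)} = \frac{3}{2} - \frac{y}{2}$
$E{\left(-5,-2 \right)} B{\left(1 \right)} + m{\left(5 \right)} = \left(-5\right)^{4} \cdot 1 + \left(\frac{3}{2} - \frac{5}{2}\right) = 625 \cdot 1 + \left(\frac{3}{2} - \frac{5}{2}\right) = 625 - 1 = 624$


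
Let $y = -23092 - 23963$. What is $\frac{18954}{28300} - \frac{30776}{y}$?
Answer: $\frac{176284127}{133165650} \approx 1.3238$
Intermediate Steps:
$y = -47055$ ($y = -23092 - 23963 = -47055$)
$\frac{18954}{28300} - \frac{30776}{y} = \frac{18954}{28300} - \frac{30776}{-47055} = 18954 \cdot \frac{1}{28300} - - \frac{30776}{47055} = \frac{9477}{14150} + \frac{30776}{47055} = \frac{176284127}{133165650}$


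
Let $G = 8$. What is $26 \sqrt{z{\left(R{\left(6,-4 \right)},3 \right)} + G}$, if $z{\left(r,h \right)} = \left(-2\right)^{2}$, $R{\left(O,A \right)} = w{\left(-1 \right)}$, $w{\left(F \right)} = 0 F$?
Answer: $52 \sqrt{3} \approx 90.067$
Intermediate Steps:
$w{\left(F \right)} = 0$
$R{\left(O,A \right)} = 0$
$z{\left(r,h \right)} = 4$
$26 \sqrt{z{\left(R{\left(6,-4 \right)},3 \right)} + G} = 26 \sqrt{4 + 8} = 26 \sqrt{12} = 26 \cdot 2 \sqrt{3} = 52 \sqrt{3}$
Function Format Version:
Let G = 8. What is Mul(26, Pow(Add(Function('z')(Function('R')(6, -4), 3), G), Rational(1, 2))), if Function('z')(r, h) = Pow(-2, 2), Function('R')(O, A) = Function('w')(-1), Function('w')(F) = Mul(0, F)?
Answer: Mul(52, Pow(3, Rational(1, 2))) ≈ 90.067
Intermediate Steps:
Function('w')(F) = 0
Function('R')(O, A) = 0
Function('z')(r, h) = 4
Mul(26, Pow(Add(Function('z')(Function('R')(6, -4), 3), G), Rational(1, 2))) = Mul(26, Pow(Add(4, 8), Rational(1, 2))) = Mul(26, Pow(12, Rational(1, 2))) = Mul(26, Mul(2, Pow(3, Rational(1, 2)))) = Mul(52, Pow(3, Rational(1, 2)))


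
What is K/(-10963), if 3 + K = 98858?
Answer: -98855/10963 ≈ -9.0172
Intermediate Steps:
K = 98855 (K = -3 + 98858 = 98855)
K/(-10963) = 98855/(-10963) = 98855*(-1/10963) = -98855/10963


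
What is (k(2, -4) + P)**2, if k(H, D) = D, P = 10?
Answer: 36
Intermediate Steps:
(k(2, -4) + P)**2 = (-4 + 10)**2 = 6**2 = 36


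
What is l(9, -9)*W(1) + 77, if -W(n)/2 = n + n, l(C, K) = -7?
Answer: 105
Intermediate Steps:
W(n) = -4*n (W(n) = -2*(n + n) = -4*n)
l(9, -9)*W(1) + 77 = -(-28) + 77 = -7*(-4) + 77 = 28 + 77 = 105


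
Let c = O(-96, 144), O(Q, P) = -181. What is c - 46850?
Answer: -47031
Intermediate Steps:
c = -181
c - 46850 = -181 - 46850 = -47031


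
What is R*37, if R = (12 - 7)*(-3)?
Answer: -555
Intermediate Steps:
R = -15 (R = 5*(-3) = -15)
R*37 = -15*37 = -555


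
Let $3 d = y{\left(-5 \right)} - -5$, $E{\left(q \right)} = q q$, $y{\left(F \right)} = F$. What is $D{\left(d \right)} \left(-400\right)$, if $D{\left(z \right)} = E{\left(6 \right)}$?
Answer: $-14400$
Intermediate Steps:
$E{\left(q \right)} = q^{2}$
$d = 0$ ($d = \frac{-5 - -5}{3} = \frac{-5 + 5}{3} = \frac{1}{3} \cdot 0 = 0$)
$D{\left(z \right)} = 36$ ($D{\left(z \right)} = 6^{2} = 36$)
$D{\left(d \right)} \left(-400\right) = 36 \left(-400\right) = -14400$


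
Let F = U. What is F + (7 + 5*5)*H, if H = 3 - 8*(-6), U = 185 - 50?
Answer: 1767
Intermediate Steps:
U = 135
H = 51 (H = 3 + 48 = 51)
F = 135
F + (7 + 5*5)*H = 135 + (7 + 5*5)*51 = 135 + (7 + 25)*51 = 135 + 32*51 = 135 + 1632 = 1767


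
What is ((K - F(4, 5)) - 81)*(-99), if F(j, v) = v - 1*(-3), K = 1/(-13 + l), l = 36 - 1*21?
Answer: 17523/2 ≈ 8761.5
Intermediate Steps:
l = 15 (l = 36 - 21 = 15)
K = ½ (K = 1/(-13 + 15) = 1/2 = ½ ≈ 0.50000)
F(j, v) = 3 + v (F(j, v) = v + 3 = 3 + v)
((K - F(4, 5)) - 81)*(-99) = ((½ - (3 + 5)) - 81)*(-99) = ((½ - 1*8) - 81)*(-99) = ((½ - 8) - 81)*(-99) = (-15/2 - 81)*(-99) = -177/2*(-99) = 17523/2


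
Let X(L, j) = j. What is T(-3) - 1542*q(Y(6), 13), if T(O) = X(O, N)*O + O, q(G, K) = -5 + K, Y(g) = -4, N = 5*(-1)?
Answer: -12324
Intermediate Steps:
N = -5
T(O) = -4*O (T(O) = -5*O + O = -4*O)
T(-3) - 1542*q(Y(6), 13) = -4*(-3) - 1542*(-5 + 13) = 12 - 1542*8 = 12 - 12336 = -12324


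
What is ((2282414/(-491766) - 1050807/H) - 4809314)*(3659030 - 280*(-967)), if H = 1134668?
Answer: -878818192922267361924445/46499261974 ≈ -1.8900e+13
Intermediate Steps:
((2282414/(-491766) - 1050807/H) - 4809314)*(3659030 - 280*(-967)) = ((2282414/(-491766) - 1050807/1134668) - 4809314)*(3659030 - 280*(-967)) = ((2282414*(-1/491766) - 1050807*1/1134668) - 4809314)*(3659030 + 270760) = ((-1141207/245883 - 1050807/1134668) - 4809314)*3929790 = (-1553266641857/278995571844 - 4809314)*3929790 = -1341778862873996873/278995571844*3929790 = -878818192922267361924445/46499261974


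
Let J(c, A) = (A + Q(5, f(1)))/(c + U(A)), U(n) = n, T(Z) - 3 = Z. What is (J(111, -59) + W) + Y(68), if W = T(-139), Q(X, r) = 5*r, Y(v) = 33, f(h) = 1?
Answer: -2705/26 ≈ -104.04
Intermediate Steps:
T(Z) = 3 + Z
W = -136 (W = 3 - 139 = -136)
J(c, A) = (5 + A)/(A + c) (J(c, A) = (A + 5*1)/(c + A) = (A + 5)/(A + c) = (5 + A)/(A + c))
(J(111, -59) + W) + Y(68) = ((5 - 59)/(-59 + 111) - 136) + 33 = (-54/52 - 136) + 33 = ((1/52)*(-54) - 136) + 33 = (-27/26 - 136) + 33 = -3563/26 + 33 = -2705/26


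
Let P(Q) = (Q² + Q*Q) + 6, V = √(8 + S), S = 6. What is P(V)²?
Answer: 1156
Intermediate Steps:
V = √14 (V = √(8 + 6) = √14 ≈ 3.7417)
P(Q) = 6 + 2*Q² (P(Q) = (Q² + Q²) + 6 = 2*Q² + 6 = 6 + 2*Q²)
P(V)² = (6 + 2*(√14)²)² = (6 + 2*14)² = (6 + 28)² = 34² = 1156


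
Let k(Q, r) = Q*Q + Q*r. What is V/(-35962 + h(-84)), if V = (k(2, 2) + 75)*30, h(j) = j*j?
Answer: -1245/14453 ≈ -0.086141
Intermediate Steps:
h(j) = j**2
k(Q, r) = Q**2 + Q*r
V = 2490 (V = (2*(2 + 2) + 75)*30 = (2*4 + 75)*30 = (8 + 75)*30 = 83*30 = 2490)
V/(-35962 + h(-84)) = 2490/(-35962 + (-84)**2) = 2490/(-35962 + 7056) = 2490/(-28906) = 2490*(-1/28906) = -1245/14453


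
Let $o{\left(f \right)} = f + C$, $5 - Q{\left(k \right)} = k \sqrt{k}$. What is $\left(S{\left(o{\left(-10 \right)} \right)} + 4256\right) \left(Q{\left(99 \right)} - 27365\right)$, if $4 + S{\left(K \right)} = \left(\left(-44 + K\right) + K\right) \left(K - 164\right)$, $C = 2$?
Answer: $-398689920 - 4327884 \sqrt{11} \approx -4.1304 \cdot 10^{8}$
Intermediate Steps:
$Q{\left(k \right)} = 5 - k^{\frac{3}{2}}$ ($Q{\left(k \right)} = 5 - k \sqrt{k} = 5 - k^{\frac{3}{2}}$)
$o{\left(f \right)} = 2 + f$ ($o{\left(f \right)} = f + 2 = 2 + f$)
$S{\left(K \right)} = -4 + \left(-164 + K\right) \left(-44 + 2 K\right)$ ($S{\left(K \right)} = -4 + \left(\left(-44 + K\right) + K\right) \left(K - 164\right) = -4 + \left(-44 + 2 K\right) \left(-164 + K\right) = -4 + \left(-164 + K\right) \left(-44 + 2 K\right)$)
$\left(S{\left(o{\left(-10 \right)} \right)} + 4256\right) \left(Q{\left(99 \right)} - 27365\right) = \left(\left(7212 - 372 \left(2 - 10\right) + 2 \left(2 - 10\right)^{2}\right) + 4256\right) \left(\left(5 - 99^{\frac{3}{2}}\right) - 27365\right) = \left(\left(7212 - -2976 + 2 \left(-8\right)^{2}\right) + 4256\right) \left(\left(5 - 297 \sqrt{11}\right) - 27365\right) = \left(\left(7212 + 2976 + 2 \cdot 64\right) + 4256\right) \left(\left(5 - 297 \sqrt{11}\right) - 27365\right) = \left(\left(7212 + 2976 + 128\right) + 4256\right) \left(-27360 - 297 \sqrt{11}\right) = \left(10316 + 4256\right) \left(-27360 - 297 \sqrt{11}\right) = 14572 \left(-27360 - 297 \sqrt{11}\right) = -398689920 - 4327884 \sqrt{11}$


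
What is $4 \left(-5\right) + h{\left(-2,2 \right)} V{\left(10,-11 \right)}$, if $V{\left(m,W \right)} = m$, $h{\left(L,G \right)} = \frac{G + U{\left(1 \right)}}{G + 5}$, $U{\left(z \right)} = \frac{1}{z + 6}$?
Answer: $- \frac{830}{49} \approx -16.939$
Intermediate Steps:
$U{\left(z \right)} = \frac{1}{6 + z}$
$h{\left(L,G \right)} = \frac{\frac{1}{7} + G}{5 + G}$ ($h{\left(L,G \right)} = \frac{G + \frac{1}{6 + 1}}{G + 5} = \frac{G + \frac{1}{7}}{5 + G} = \frac{\frac{1}{7} + G}{5 + G}$)
$4 \left(-5\right) + h{\left(-2,2 \right)} V{\left(10,-11 \right)} = 4 \left(-5\right) + \frac{\frac{1}{7} + 2}{5 + 2} \cdot 10 = -20 + \frac{1}{7} \cdot \frac{15}{7} \cdot 10 = -20 + \frac{15}{49} \cdot 10 = -20 + \frac{150}{49} = - \frac{830}{49}$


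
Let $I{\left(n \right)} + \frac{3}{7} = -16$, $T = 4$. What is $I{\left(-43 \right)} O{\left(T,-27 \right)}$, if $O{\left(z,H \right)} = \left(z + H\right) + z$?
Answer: $\frac{2185}{7} \approx 312.14$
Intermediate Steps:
$I{\left(n \right)} = - \frac{115}{7}$ ($I{\left(n \right)} = - \frac{3}{7} - 16 = - \frac{115}{7}$)
$O{\left(z,H \right)} = H + 2 z$ ($O{\left(z,H \right)} = \left(H + z\right) + z = H + 2 z$)
$I{\left(-43 \right)} O{\left(T,-27 \right)} = - \frac{115 \left(-27 + 2 \cdot 4\right)}{7} = - \frac{115 \left(-27 + 8\right)}{7} = \left(- \frac{115}{7}\right) \left(-19\right) = \frac{2185}{7}$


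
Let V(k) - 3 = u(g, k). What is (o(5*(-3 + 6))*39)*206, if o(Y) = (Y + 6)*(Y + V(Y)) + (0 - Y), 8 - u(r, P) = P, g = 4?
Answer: 1735344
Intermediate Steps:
u(r, P) = 8 - P
V(k) = 11 - k (V(k) = 3 + (8 - k) = 11 - k)
o(Y) = 66 + 10*Y (o(Y) = (Y + 6)*(Y + (11 - Y)) + (0 - Y) = (6 + Y)*11 - Y = (66 + 11*Y) - Y = 66 + 10*Y)
(o(5*(-3 + 6))*39)*206 = ((66 + 10*(5*(-3 + 6)))*39)*206 = ((66 + 10*(5*3))*39)*206 = ((66 + 10*15)*39)*206 = ((66 + 150)*39)*206 = (216*39)*206 = 8424*206 = 1735344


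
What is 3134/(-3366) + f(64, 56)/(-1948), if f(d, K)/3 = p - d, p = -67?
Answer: -2391097/3278484 ≈ -0.72933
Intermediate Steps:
f(d, K) = -201 - 3*d (f(d, K) = 3*(-67 - d) = -201 - 3*d)
3134/(-3366) + f(64, 56)/(-1948) = 3134/(-3366) + (-201 - 3*64)/(-1948) = 3134*(-1/3366) + (-201 - 192)*(-1/1948) = -1567/1683 - 393*(-1/1948) = -1567/1683 + 393/1948 = -2391097/3278484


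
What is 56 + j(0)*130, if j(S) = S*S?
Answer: 56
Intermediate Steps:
j(S) = S²
56 + j(0)*130 = 56 + 0²*130 = 56 + 0*130 = 56 + 0 = 56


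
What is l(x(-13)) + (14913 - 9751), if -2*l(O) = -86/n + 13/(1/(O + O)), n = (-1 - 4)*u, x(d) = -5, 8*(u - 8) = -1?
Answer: 1646161/315 ≈ 5225.9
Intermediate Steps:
u = 63/8 (u = 8 + (⅛)*(-1) = 8 - ⅛ = 63/8 ≈ 7.8750)
n = -315/8 (n = (-1 - 4)*(63/8) = -5*63/8 = -315/8 ≈ -39.375)
l(O) = -344/315 - 13*O (l(O) = -(-86/(-315/8) + 13/(1/(O + O)))/2 = -(-86*(-8/315) + 13/(1/(2*O)))/2 = -(688/315 + 13/((1/(2*O))))/2 = -(688/315 + 13*(2*O))/2 = -(688/315 + 26*O)/2 = -344/315 - 13*O)
l(x(-13)) + (14913 - 9751) = (-344/315 - 13*(-5)) + (14913 - 9751) = (-344/315 + 65) + 5162 = 20131/315 + 5162 = 1646161/315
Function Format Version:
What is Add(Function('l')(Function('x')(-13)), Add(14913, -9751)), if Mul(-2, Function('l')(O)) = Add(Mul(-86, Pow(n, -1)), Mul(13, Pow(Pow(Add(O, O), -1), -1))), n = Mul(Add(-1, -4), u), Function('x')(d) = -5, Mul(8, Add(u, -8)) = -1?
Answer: Rational(1646161, 315) ≈ 5225.9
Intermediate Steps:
u = Rational(63, 8) (u = Add(8, Mul(Rational(1, 8), -1)) = Add(8, Rational(-1, 8)) = Rational(63, 8) ≈ 7.8750)
n = Rational(-315, 8) (n = Mul(Add(-1, -4), Rational(63, 8)) = Mul(-5, Rational(63, 8)) = Rational(-315, 8) ≈ -39.375)
Function('l')(O) = Add(Rational(-344, 315), Mul(-13, O)) (Function('l')(O) = Mul(Rational(-1, 2), Add(Mul(-86, Pow(Rational(-315, 8), -1)), Mul(13, Pow(Pow(Add(O, O), -1), -1)))) = Mul(Rational(-1, 2), Add(Mul(-86, Rational(-8, 315)), Mul(13, Pow(Pow(Mul(2, O), -1), -1)))) = Mul(Rational(-1, 2), Add(Rational(688, 315), Mul(13, Pow(Mul(Rational(1, 2), Pow(O, -1)), -1)))) = Mul(Rational(-1, 2), Add(Rational(688, 315), Mul(13, Mul(2, O)))) = Mul(Rational(-1, 2), Add(Rational(688, 315), Mul(26, O))) = Add(Rational(-344, 315), Mul(-13, O)))
Add(Function('l')(Function('x')(-13)), Add(14913, -9751)) = Add(Add(Rational(-344, 315), Mul(-13, -5)), Add(14913, -9751)) = Add(Add(Rational(-344, 315), 65), 5162) = Add(Rational(20131, 315), 5162) = Rational(1646161, 315)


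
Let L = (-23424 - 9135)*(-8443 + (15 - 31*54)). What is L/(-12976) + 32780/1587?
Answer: -260778216143/10296456 ≈ -25327.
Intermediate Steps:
L = 328911018 (L = -32559*(-8443 + (15 - 1674)) = -32559*(-8443 - 1659) = -32559*(-10102) = 328911018)
L/(-12976) + 32780/1587 = 328911018/(-12976) + 32780/1587 = 328911018*(-1/12976) + 32780*(1/1587) = -164455509/6488 + 32780/1587 = -260778216143/10296456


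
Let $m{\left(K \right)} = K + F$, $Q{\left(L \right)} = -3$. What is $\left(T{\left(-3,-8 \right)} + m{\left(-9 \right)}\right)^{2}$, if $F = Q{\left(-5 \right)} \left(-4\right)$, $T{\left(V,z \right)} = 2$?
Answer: $25$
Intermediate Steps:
$F = 12$ ($F = \left(-3\right) \left(-4\right) = 12$)
$m{\left(K \right)} = 12 + K$ ($m{\left(K \right)} = K + 12 = 12 + K$)
$\left(T{\left(-3,-8 \right)} + m{\left(-9 \right)}\right)^{2} = \left(2 + \left(12 - 9\right)\right)^{2} = \left(2 + 3\right)^{2} = 5^{2} = 25$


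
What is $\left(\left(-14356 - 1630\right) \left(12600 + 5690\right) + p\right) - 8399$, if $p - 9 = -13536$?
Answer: $-292405866$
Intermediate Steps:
$p = -13527$ ($p = 9 - 13536 = -13527$)
$\left(\left(-14356 - 1630\right) \left(12600 + 5690\right) + p\right) - 8399 = \left(\left(-14356 - 1630\right) \left(12600 + 5690\right) - 13527\right) - 8399 = \left(\left(-15986\right) 18290 - 13527\right) - 8399 = \left(-292383940 - 13527\right) - 8399 = -292397467 - 8399 = -292405866$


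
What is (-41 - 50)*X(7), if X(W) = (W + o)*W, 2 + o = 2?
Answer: -4459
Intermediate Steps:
o = 0 (o = -2 + 2 = 0)
X(W) = W**2 (X(W) = (W + 0)*W = W*W = W**2)
(-41 - 50)*X(7) = (-41 - 50)*7**2 = -91*49 = -4459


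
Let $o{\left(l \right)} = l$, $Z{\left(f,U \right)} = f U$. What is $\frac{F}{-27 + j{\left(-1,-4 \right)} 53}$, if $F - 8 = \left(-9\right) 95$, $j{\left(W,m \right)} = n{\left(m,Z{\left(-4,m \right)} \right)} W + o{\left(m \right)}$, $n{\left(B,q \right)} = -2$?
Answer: $\frac{121}{19} \approx 6.3684$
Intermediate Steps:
$Z{\left(f,U \right)} = U f$
$j{\left(W,m \right)} = m - 2 W$ ($j{\left(W,m \right)} = - 2 W + m = m - 2 W$)
$F = -847$ ($F = 8 - 855 = -847$)
$\frac{F}{-27 + j{\left(-1,-4 \right)} 53} = - \frac{847}{-27 + \left(-4 - -2\right) 53} = - \frac{847}{-27 + \left(-4 + 2\right) 53} = - \frac{847}{-27 - 106} = - \frac{847}{-133} = \left(-847\right) \left(- \frac{1}{133}\right) = \frac{121}{19}$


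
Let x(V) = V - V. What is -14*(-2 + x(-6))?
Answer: 28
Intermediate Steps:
x(V) = 0
-14*(-2 + x(-6)) = -14*(-2 + 0) = -14*(-2) = 28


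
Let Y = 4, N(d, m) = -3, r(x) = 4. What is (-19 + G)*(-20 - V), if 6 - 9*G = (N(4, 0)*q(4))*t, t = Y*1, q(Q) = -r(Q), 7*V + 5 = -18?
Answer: 2769/7 ≈ 395.57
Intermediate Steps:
V = -23/7 (V = -5/7 + (⅐)*(-18) = -5/7 - 18/7 = -23/7 ≈ -3.2857)
q(Q) = -4 (q(Q) = -1*4 = -4)
t = 4 (t = 4*1 = 4)
G = -14/3 (G = ⅔ - (-3*(-4))*4/9 = ⅔ - 4*4/3 = ⅔ - ⅑*48 = ⅔ - 16/3 = -14/3 ≈ -4.6667)
(-19 + G)*(-20 - V) = (-19 - 14/3)*(-20 - 1*(-23/7)) = -71*(-20 + 23/7)/3 = -71/3*(-117/7) = 2769/7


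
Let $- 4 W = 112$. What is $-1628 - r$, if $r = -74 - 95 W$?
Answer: $-4214$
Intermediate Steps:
$W = -28$ ($W = \left(- \frac{1}{4}\right) 112 = -28$)
$r = 2586$ ($r = -74 - -2660 = -74 + 2660 = 2586$)
$-1628 - r = -1628 - 2586 = -4214$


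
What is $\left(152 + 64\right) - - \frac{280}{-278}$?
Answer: $\frac{29884}{139} \approx 214.99$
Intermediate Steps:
$\left(152 + 64\right) - - \frac{280}{-278} = 216 - \left(-280\right) \left(- \frac{1}{278}\right) = 216 - \frac{140}{139} = \frac{29884}{139}$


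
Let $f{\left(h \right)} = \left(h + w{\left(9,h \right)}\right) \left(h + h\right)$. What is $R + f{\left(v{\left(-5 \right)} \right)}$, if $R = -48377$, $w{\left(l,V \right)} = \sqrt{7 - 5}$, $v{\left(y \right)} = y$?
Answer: $-48327 - 10 \sqrt{2} \approx -48341.0$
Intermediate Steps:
$w{\left(l,V \right)} = \sqrt{2}$
$f{\left(h \right)} = 2 h \left(h + \sqrt{2}\right)$ ($f{\left(h \right)} = \left(h + \sqrt{2}\right) \left(h + h\right) = \left(h + \sqrt{2}\right) 2 h = 2 h \left(h + \sqrt{2}\right)$)
$R + f{\left(v{\left(-5 \right)} \right)} = -48377 + 2 \left(-5\right) \left(-5 + \sqrt{2}\right) = -48377 + \left(50 - 10 \sqrt{2}\right) = -48327 - 10 \sqrt{2}$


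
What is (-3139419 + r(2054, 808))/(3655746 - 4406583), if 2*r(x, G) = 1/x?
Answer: 12896733251/3084438396 ≈ 4.1812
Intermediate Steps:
r(x, G) = 1/(2*x)
(-3139419 + r(2054, 808))/(3655746 - 4406583) = (-3139419 + (½)/2054)/(3655746 - 4406583) = (-3139419 + (½)*(1/2054))/(-750837) = (-3139419 + 1/4108)*(-1/750837) = -12896733251/4108*(-1/750837) = 12896733251/3084438396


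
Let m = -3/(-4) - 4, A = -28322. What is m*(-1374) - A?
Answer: 65575/2 ≈ 32788.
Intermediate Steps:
m = -13/4 (m = -¼*(-3) - 4 = ¾ - 4 = -13/4 ≈ -3.2500)
m*(-1374) - A = -13/4*(-1374) - 1*(-28322) = 8931/2 + 28322 = 65575/2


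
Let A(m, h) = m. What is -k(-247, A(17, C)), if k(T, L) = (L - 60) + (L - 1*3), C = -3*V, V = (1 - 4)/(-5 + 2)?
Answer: 29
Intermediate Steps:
V = 1 (V = -3/(-3) = -3*(-1/3) = 1)
C = -3 (C = -3*1 = -3)
k(T, L) = -63 + 2*L (k(T, L) = (-60 + L) + (L - 3) = (-60 + L) + (-3 + L) = -63 + 2*L)
-k(-247, A(17, C)) = -(-63 + 2*17) = -(-63 + 34) = -1*(-29) = 29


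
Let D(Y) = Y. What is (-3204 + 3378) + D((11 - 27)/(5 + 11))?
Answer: 173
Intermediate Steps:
(-3204 + 3378) + D((11 - 27)/(5 + 11)) = (-3204 + 3378) + (11 - 27)/(5 + 11) = 174 - 16/16 = 174 - 16*1/16 = 174 - 1 = 173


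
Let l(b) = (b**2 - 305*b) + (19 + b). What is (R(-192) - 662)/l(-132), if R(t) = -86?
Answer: -748/57571 ≈ -0.012993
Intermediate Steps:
l(b) = 19 + b**2 - 304*b
(R(-192) - 662)/l(-132) = (-86 - 662)/(19 + (-132)**2 - 304*(-132)) = -748/(19 + 17424 + 40128) = -748/57571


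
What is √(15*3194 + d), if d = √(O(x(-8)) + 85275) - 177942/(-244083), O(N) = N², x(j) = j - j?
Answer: √(317150452145464 + 99294184815*√379)/81361 ≈ 219.55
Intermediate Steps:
x(j) = 0
d = 59314/81361 + 15*√379 (d = √(0² + 85275) - 177942/(-244083) = √(0 + 85275) - 177942*(-1/244083) = √85275 + 59314/81361 = 15*√379 + 59314/81361 = 59314/81361 + 15*√379 ≈ 292.75)
√(15*3194 + d) = √(15*3194 + (59314/81361 + 15*√379)) = √(47910 + (59314/81361 + 15*√379)) = √(3898064824/81361 + 15*√379)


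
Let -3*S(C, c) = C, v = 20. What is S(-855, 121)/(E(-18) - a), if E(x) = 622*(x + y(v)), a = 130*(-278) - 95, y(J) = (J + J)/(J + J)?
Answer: 285/25661 ≈ 0.011106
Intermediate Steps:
y(J) = 1 (y(J) = (2*J)/((2*J)) = (2*J)*(1/(2*J)) = 1)
a = -36235 (a = -36140 - 95 = -36235)
S(C, c) = -C/3
E(x) = 622 + 622*x (E(x) = 622*(x + 1) = 622*(1 + x) = 622 + 622*x)
S(-855, 121)/(E(-18) - a) = (-⅓*(-855))/((622 + 622*(-18)) - 1*(-36235)) = 285/((622 - 11196) + 36235) = 285/(-10574 + 36235) = 285/25661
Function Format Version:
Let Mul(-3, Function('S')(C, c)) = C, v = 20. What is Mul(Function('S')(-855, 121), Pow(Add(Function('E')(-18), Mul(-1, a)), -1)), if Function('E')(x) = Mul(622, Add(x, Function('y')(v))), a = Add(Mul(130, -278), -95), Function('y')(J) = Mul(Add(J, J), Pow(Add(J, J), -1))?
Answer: Rational(285, 25661) ≈ 0.011106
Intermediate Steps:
Function('y')(J) = 1 (Function('y')(J) = Mul(Mul(2, J), Pow(Mul(2, J), -1)) = Mul(Mul(2, J), Mul(Rational(1, 2), Pow(J, -1))) = 1)
a = -36235 (a = Add(-36140, -95) = -36235)
Function('S')(C, c) = Mul(Rational(-1, 3), C)
Function('E')(x) = Add(622, Mul(622, x)) (Function('E')(x) = Mul(622, Add(x, 1)) = Mul(622, Add(1, x)) = Add(622, Mul(622, x)))
Mul(Function('S')(-855, 121), Pow(Add(Function('E')(-18), Mul(-1, a)), -1)) = Mul(Mul(Rational(-1, 3), -855), Pow(Add(Add(622, Mul(622, -18)), Mul(-1, -36235)), -1)) = Mul(285, Pow(Add(Add(622, -11196), 36235), -1)) = Mul(285, Pow(Add(-10574, 36235), -1)) = Mul(285, Pow(25661, -1)) = Mul(285, Rational(1, 25661)) = Rational(285, 25661)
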